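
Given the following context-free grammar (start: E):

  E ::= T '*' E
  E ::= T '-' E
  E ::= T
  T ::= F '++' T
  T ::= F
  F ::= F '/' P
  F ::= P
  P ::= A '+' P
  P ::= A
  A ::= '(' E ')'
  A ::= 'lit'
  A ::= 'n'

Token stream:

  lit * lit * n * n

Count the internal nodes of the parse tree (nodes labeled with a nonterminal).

[E [T [F [P [A lit]]]] * [E [T [F [P [A lit]]]] * [E [T [F [P [A n]]]] * [E [T [F [P [A n]]]]]]]]

20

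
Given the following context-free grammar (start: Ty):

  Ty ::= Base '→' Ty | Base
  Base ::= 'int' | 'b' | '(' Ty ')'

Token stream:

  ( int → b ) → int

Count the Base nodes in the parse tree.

4

[Ty [Base ( [Ty [Base int] → [Ty [Base b]]] )] → [Ty [Base int]]]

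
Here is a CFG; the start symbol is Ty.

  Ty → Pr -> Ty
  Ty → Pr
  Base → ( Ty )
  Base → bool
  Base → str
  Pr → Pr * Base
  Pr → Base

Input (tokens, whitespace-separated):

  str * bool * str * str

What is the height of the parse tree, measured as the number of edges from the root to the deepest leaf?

6

[Ty [Pr [Pr [Pr [Pr [Base str]] * [Base bool]] * [Base str]] * [Base str]]]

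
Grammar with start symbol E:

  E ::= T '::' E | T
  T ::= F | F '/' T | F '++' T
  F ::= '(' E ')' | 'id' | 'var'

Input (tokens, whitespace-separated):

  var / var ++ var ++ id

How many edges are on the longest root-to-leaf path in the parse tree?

[E [T [F var] / [T [F var] ++ [T [F var] ++ [T [F id]]]]]]

6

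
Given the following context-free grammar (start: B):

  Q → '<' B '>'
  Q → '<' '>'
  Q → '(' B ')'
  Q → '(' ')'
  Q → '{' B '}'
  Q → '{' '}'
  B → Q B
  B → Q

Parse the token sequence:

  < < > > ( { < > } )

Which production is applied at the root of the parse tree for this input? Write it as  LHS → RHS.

B → Q B

[B [Q < [B [Q < >]] >] [B [Q ( [B [Q { [B [Q < >]] }]] )]]]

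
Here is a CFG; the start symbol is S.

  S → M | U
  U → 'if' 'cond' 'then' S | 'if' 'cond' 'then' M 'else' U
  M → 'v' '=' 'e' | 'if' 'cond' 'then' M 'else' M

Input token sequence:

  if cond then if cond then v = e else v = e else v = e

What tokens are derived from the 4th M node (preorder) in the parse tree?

[S [M if cond then [M if cond then [M v = e] else [M v = e]] else [M v = e]]]

v = e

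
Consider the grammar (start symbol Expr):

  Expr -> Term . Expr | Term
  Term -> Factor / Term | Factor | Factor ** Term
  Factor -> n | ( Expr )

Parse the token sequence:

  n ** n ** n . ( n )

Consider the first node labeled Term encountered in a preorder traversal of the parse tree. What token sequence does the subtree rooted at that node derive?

n ** n ** n

[Expr [Term [Factor n] ** [Term [Factor n] ** [Term [Factor n]]]] . [Expr [Term [Factor ( [Expr [Term [Factor n]]] )]]]]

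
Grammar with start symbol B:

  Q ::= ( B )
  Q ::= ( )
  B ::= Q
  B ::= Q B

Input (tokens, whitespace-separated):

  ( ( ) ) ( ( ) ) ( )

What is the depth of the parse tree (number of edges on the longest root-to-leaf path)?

5

[B [Q ( [B [Q ( )]] )] [B [Q ( [B [Q ( )]] )] [B [Q ( )]]]]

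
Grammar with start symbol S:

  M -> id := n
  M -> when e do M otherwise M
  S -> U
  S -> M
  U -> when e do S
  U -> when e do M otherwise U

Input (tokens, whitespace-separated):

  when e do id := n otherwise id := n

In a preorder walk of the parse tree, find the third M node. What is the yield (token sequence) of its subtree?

id := n

[S [M when e do [M id := n] otherwise [M id := n]]]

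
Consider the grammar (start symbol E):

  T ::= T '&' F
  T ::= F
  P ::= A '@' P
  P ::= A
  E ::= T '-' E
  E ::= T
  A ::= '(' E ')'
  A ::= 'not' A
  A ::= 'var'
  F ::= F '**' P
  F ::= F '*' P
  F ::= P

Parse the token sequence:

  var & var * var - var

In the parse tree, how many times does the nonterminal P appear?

[E [T [T [F [P [A var]]]] & [F [F [P [A var]]] * [P [A var]]]] - [E [T [F [P [A var]]]]]]

4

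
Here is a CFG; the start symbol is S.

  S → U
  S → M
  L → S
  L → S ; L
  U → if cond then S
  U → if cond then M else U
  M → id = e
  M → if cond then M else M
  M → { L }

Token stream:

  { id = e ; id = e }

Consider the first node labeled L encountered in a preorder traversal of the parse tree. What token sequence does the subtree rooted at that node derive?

[S [M { [L [S [M id = e]] ; [L [S [M id = e]]]] }]]

id = e ; id = e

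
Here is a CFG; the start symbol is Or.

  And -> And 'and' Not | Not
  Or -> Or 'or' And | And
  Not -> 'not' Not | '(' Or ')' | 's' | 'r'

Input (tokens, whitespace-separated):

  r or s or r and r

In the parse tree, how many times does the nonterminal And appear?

[Or [Or [Or [And [Not r]]] or [And [Not s]]] or [And [And [Not r]] and [Not r]]]

4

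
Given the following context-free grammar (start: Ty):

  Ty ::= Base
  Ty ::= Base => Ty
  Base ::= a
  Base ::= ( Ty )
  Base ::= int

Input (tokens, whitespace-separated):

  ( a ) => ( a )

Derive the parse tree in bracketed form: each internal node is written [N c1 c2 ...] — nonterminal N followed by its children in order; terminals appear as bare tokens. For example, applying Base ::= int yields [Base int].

[Ty [Base ( [Ty [Base a]] )] => [Ty [Base ( [Ty [Base a]] )]]]

Ty
Base => Ty
( Ty ) => Ty
( Base ) => Ty
( a ) => Ty
( a ) => Base
( a ) => ( Ty )
( a ) => ( Base )
( a ) => ( a )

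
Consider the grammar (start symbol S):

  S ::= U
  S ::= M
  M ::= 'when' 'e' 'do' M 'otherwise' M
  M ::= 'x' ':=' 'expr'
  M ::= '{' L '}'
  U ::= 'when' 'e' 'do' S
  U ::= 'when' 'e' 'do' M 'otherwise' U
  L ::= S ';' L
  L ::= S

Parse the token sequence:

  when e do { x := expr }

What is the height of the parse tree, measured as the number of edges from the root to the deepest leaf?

[S [U when e do [S [M { [L [S [M x := expr]]] }]]]]

7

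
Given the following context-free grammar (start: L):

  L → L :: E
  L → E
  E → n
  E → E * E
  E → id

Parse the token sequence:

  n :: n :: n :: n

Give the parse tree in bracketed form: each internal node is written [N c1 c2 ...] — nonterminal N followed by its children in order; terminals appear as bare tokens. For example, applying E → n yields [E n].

[L [L [L [L [E n]] :: [E n]] :: [E n]] :: [E n]]

L
L :: E
L :: E :: E
L :: E :: E :: E
E :: E :: E :: E
n :: E :: E :: E
n :: n :: E :: E
n :: n :: n :: E
n :: n :: n :: n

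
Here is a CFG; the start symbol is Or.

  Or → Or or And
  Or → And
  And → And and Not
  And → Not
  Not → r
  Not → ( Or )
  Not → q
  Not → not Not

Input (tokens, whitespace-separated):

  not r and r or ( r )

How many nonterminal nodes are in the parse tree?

12

[Or [Or [And [And [Not not [Not r]]] and [Not r]]] or [And [Not ( [Or [And [Not r]]] )]]]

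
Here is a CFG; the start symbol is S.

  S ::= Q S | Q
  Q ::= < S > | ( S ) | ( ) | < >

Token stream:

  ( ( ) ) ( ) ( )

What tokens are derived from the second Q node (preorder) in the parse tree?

( )

[S [Q ( [S [Q ( )]] )] [S [Q ( )] [S [Q ( )]]]]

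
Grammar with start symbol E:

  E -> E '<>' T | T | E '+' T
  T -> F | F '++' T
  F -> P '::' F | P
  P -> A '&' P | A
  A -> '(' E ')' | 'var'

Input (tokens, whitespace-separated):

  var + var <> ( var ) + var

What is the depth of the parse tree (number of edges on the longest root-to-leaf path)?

[E [E [E [E [T [F [P [A var]]]]] + [T [F [P [A var]]]]] <> [T [F [P [A ( [E [T [F [P [A var]]]]] )]]]]] + [T [F [P [A var]]]]]

11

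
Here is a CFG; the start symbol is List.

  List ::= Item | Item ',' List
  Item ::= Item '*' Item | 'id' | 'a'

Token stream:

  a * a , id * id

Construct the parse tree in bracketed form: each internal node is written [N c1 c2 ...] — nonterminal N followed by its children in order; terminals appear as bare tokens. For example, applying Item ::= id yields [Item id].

[List [Item [Item a] * [Item a]] , [List [Item [Item id] * [Item id]]]]

List
Item , List
Item * Item , List
a * Item , List
a * a , List
a * a , Item
a * a , Item * Item
a * a , id * Item
a * a , id * id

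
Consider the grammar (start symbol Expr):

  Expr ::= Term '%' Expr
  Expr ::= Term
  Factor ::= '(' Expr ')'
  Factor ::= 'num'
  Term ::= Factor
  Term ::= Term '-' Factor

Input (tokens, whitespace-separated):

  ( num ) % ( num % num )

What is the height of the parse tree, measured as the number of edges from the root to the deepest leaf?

8

[Expr [Term [Factor ( [Expr [Term [Factor num]]] )]] % [Expr [Term [Factor ( [Expr [Term [Factor num]] % [Expr [Term [Factor num]]]] )]]]]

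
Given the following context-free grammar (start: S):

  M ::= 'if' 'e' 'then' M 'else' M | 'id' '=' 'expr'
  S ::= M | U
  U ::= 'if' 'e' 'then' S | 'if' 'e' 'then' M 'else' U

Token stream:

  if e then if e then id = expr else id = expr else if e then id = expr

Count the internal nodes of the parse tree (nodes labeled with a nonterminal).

8

[S [U if e then [M if e then [M id = expr] else [M id = expr]] else [U if e then [S [M id = expr]]]]]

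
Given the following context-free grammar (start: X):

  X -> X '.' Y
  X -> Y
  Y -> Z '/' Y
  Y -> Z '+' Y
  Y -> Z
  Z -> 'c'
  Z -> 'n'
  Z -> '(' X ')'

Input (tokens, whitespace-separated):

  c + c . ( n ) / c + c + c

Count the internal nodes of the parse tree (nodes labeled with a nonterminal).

[X [X [Y [Z c] + [Y [Z c]]]] . [Y [Z ( [X [Y [Z n]]] )] / [Y [Z c] + [Y [Z c] + [Y [Z c]]]]]]

17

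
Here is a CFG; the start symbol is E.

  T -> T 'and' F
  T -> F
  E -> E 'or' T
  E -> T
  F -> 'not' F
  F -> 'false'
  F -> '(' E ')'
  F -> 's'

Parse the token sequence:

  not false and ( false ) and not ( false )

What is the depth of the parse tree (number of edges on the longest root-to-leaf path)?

7

[E [T [T [T [F not [F false]]] and [F ( [E [T [F false]]] )]] and [F not [F ( [E [T [F false]]] )]]]]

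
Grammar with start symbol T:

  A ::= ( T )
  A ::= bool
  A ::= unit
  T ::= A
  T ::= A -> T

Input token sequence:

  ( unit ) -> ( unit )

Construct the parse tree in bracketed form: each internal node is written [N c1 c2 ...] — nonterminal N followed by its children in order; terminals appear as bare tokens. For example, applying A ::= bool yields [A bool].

T
A -> T
( T ) -> T
( A ) -> T
( unit ) -> T
( unit ) -> A
( unit ) -> ( T )
( unit ) -> ( A )
( unit ) -> ( unit )

[T [A ( [T [A unit]] )] -> [T [A ( [T [A unit]] )]]]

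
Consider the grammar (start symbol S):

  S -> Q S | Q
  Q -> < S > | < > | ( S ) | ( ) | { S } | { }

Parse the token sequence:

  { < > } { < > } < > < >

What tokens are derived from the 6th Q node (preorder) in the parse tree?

[S [Q { [S [Q < >]] }] [S [Q { [S [Q < >]] }] [S [Q < >] [S [Q < >]]]]]

< >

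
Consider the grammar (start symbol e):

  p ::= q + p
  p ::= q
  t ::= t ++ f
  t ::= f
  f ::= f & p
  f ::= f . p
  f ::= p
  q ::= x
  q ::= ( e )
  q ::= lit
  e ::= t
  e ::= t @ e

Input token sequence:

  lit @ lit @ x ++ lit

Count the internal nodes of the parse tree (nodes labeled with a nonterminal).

19

[e [t [f [p [q lit]]]] @ [e [t [f [p [q lit]]]] @ [e [t [t [f [p [q x]]]] ++ [f [p [q lit]]]]]]]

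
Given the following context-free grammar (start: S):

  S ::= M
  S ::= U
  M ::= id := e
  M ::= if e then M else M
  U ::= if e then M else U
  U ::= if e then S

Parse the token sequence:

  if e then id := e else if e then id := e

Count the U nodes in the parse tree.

[S [U if e then [M id := e] else [U if e then [S [M id := e]]]]]

2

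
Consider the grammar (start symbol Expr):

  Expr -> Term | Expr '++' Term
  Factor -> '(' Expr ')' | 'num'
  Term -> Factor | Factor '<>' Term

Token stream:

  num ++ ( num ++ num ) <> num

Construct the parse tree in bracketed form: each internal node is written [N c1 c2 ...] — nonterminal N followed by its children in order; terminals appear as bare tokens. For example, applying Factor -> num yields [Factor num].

[Expr [Expr [Term [Factor num]]] ++ [Term [Factor ( [Expr [Expr [Term [Factor num]]] ++ [Term [Factor num]]] )] <> [Term [Factor num]]]]

Expr
Expr ++ Term
Term ++ Term
Factor ++ Term
num ++ Term
num ++ Factor <> Term
num ++ ( Expr ) <> Term
num ++ ( Expr ++ Term ) <> Term
num ++ ( Term ++ Term ) <> Term
num ++ ( Factor ++ Term ) <> Term
num ++ ( num ++ Term ) <> Term
num ++ ( num ++ Factor ) <> Term
num ++ ( num ++ num ) <> Term
num ++ ( num ++ num ) <> Factor
num ++ ( num ++ num ) <> num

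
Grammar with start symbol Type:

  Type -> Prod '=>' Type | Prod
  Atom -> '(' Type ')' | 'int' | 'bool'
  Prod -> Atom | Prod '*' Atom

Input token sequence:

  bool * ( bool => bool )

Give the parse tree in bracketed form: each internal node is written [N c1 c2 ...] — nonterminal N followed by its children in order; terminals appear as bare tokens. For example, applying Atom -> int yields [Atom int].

Type
Prod
Prod * Atom
Atom * Atom
bool * Atom
bool * ( Type )
bool * ( Prod => Type )
bool * ( Atom => Type )
bool * ( bool => Type )
bool * ( bool => Prod )
bool * ( bool => Atom )
bool * ( bool => bool )

[Type [Prod [Prod [Atom bool]] * [Atom ( [Type [Prod [Atom bool]] => [Type [Prod [Atom bool]]]] )]]]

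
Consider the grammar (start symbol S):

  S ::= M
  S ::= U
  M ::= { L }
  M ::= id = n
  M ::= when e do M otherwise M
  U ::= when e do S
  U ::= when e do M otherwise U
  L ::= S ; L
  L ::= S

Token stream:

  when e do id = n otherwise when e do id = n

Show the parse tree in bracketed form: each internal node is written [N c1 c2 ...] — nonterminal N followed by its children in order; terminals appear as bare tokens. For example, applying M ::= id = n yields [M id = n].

[S [U when e do [M id = n] otherwise [U when e do [S [M id = n]]]]]

S
U
when e do M otherwise U
when e do id = n otherwise U
when e do id = n otherwise when e do S
when e do id = n otherwise when e do M
when e do id = n otherwise when e do id = n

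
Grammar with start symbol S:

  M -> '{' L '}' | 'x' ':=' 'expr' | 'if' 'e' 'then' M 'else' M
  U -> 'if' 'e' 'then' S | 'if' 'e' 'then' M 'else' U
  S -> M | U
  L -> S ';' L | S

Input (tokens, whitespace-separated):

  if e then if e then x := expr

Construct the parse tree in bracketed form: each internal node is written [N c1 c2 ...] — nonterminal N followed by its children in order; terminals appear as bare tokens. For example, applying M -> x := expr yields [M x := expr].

[S [U if e then [S [U if e then [S [M x := expr]]]]]]

S
U
if e then S
if e then U
if e then if e then S
if e then if e then M
if e then if e then x := expr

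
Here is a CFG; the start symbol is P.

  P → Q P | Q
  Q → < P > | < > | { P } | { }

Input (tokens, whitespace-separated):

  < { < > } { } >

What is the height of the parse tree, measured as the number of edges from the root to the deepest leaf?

6

[P [Q < [P [Q { [P [Q < >]] }] [P [Q { }]]] >]]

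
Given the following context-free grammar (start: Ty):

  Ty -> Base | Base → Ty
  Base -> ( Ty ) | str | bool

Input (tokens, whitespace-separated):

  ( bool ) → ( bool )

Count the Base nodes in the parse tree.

4

[Ty [Base ( [Ty [Base bool]] )] → [Ty [Base ( [Ty [Base bool]] )]]]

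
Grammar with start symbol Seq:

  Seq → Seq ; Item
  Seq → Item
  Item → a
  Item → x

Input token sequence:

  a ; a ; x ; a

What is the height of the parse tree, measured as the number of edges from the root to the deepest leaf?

5

[Seq [Seq [Seq [Seq [Item a]] ; [Item a]] ; [Item x]] ; [Item a]]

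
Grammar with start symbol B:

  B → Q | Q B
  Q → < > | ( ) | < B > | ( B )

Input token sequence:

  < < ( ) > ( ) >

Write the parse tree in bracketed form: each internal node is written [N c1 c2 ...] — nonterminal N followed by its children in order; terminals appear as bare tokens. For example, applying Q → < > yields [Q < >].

[B [Q < [B [Q < [B [Q ( )]] >] [B [Q ( )]]] >]]

B
Q
< B >
< Q B >
< < B > B >
< < Q > B >
< < ( ) > B >
< < ( ) > Q >
< < ( ) > ( ) >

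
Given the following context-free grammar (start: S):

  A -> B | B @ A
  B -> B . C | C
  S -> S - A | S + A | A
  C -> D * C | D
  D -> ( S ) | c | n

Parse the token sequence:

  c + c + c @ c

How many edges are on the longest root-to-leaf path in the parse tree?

7

[S [S [S [A [B [C [D c]]]]] + [A [B [C [D c]]]]] + [A [B [C [D c]]] @ [A [B [C [D c]]]]]]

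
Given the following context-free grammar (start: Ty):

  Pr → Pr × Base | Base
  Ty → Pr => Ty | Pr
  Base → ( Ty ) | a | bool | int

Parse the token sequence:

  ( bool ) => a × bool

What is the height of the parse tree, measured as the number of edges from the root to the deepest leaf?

6

[Ty [Pr [Base ( [Ty [Pr [Base bool]]] )]] => [Ty [Pr [Pr [Base a]] × [Base bool]]]]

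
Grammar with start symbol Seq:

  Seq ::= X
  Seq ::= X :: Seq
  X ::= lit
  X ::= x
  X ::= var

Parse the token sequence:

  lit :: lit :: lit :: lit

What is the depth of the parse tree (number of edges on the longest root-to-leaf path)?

[Seq [X lit] :: [Seq [X lit] :: [Seq [X lit] :: [Seq [X lit]]]]]

5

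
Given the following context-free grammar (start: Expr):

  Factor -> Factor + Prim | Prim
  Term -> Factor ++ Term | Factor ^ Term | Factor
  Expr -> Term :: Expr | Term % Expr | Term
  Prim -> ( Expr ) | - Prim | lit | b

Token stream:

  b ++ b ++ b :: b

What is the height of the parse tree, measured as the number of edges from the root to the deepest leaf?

[Expr [Term [Factor [Prim b]] ++ [Term [Factor [Prim b]] ++ [Term [Factor [Prim b]]]]] :: [Expr [Term [Factor [Prim b]]]]]

6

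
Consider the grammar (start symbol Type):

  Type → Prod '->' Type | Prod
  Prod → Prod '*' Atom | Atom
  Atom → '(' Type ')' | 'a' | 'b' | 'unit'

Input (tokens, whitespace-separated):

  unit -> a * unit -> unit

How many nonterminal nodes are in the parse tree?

11

[Type [Prod [Atom unit]] -> [Type [Prod [Prod [Atom a]] * [Atom unit]] -> [Type [Prod [Atom unit]]]]]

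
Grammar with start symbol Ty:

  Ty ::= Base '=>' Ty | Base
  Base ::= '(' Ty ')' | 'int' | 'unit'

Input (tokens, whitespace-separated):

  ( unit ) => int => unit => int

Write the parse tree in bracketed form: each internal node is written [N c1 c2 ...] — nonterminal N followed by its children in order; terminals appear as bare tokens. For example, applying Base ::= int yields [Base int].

[Ty [Base ( [Ty [Base unit]] )] => [Ty [Base int] => [Ty [Base unit] => [Ty [Base int]]]]]

Ty
Base => Ty
( Ty ) => Ty
( Base ) => Ty
( unit ) => Ty
( unit ) => Base => Ty
( unit ) => int => Ty
( unit ) => int => Base => Ty
( unit ) => int => unit => Ty
( unit ) => int => unit => Base
( unit ) => int => unit => int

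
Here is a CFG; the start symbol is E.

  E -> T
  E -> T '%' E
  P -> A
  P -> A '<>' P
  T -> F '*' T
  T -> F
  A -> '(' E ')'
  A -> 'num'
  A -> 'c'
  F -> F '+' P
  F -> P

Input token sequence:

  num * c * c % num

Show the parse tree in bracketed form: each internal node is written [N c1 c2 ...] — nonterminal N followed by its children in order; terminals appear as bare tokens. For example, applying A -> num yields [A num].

[E [T [F [P [A num]]] * [T [F [P [A c]]] * [T [F [P [A c]]]]]] % [E [T [F [P [A num]]]]]]

E
T % E
F * T % E
P * T % E
A * T % E
num * T % E
num * F * T % E
num * P * T % E
num * A * T % E
num * c * T % E
num * c * F % E
num * c * P % E
num * c * A % E
num * c * c % E
num * c * c % T
num * c * c % F
num * c * c % P
num * c * c % A
num * c * c % num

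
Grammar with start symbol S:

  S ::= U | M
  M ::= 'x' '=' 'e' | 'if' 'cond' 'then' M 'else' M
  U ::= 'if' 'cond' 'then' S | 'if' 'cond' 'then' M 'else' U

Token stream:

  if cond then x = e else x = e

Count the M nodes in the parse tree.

[S [M if cond then [M x = e] else [M x = e]]]

3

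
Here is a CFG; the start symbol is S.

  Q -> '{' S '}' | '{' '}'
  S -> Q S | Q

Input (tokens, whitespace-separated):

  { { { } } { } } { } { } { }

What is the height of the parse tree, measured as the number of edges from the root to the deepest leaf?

[S [Q { [S [Q { [S [Q { }]] }] [S [Q { }]]] }] [S [Q { }] [S [Q { }] [S [Q { }]]]]]

6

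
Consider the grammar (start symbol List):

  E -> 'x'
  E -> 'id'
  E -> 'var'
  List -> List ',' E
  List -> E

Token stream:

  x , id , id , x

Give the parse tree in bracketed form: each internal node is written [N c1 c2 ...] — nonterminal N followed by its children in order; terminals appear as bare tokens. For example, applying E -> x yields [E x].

List
List , E
List , E , E
List , E , E , E
E , E , E , E
x , E , E , E
x , id , E , E
x , id , id , E
x , id , id , x

[List [List [List [List [E x]] , [E id]] , [E id]] , [E x]]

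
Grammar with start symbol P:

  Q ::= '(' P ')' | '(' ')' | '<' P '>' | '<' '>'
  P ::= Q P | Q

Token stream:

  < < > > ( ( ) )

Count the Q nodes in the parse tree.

[P [Q < [P [Q < >]] >] [P [Q ( [P [Q ( )]] )]]]

4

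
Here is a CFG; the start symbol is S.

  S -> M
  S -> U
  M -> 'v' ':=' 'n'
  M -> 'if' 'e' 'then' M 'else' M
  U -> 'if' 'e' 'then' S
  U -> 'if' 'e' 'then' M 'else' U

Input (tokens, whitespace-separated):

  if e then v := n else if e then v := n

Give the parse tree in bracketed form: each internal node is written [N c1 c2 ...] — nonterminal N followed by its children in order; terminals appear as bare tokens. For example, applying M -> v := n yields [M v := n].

S
U
if e then M else U
if e then v := n else U
if e then v := n else if e then S
if e then v := n else if e then M
if e then v := n else if e then v := n

[S [U if e then [M v := n] else [U if e then [S [M v := n]]]]]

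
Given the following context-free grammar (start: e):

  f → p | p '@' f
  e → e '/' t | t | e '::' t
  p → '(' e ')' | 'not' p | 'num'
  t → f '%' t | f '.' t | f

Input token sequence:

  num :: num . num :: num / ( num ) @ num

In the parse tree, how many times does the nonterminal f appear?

[e [e [e [e [t [f [p num]]]] :: [t [f [p num]] . [t [f [p num]]]]] :: [t [f [p num]]]] / [t [f [p ( [e [t [f [p num]]]] )] @ [f [p num]]]]]

7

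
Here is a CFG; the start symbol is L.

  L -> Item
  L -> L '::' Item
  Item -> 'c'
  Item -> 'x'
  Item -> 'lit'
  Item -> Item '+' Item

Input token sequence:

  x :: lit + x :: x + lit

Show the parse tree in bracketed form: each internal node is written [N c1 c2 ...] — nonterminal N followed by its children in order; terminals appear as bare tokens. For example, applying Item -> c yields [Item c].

L
L :: Item
L :: Item :: Item
Item :: Item :: Item
x :: Item :: Item
x :: Item + Item :: Item
x :: lit + Item :: Item
x :: lit + x :: Item
x :: lit + x :: Item + Item
x :: lit + x :: x + Item
x :: lit + x :: x + lit

[L [L [L [Item x]] :: [Item [Item lit] + [Item x]]] :: [Item [Item x] + [Item lit]]]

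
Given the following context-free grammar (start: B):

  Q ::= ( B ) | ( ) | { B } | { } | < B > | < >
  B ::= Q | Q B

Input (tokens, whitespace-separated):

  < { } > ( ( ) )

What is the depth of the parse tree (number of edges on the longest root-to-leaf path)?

[B [Q < [B [Q { }]] >] [B [Q ( [B [Q ( )]] )]]]

5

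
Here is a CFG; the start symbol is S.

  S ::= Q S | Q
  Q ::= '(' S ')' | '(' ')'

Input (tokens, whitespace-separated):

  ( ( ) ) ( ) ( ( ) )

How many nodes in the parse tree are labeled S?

[S [Q ( [S [Q ( )]] )] [S [Q ( )] [S [Q ( [S [Q ( )]] )]]]]

5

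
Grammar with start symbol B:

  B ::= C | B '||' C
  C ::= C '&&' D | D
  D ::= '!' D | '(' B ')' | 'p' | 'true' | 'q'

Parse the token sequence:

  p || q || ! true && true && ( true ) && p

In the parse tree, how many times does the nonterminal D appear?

8

[B [B [B [C [D p]]] || [C [D q]]] || [C [C [C [C [D ! [D true]]] && [D true]] && [D ( [B [C [D true]]] )]] && [D p]]]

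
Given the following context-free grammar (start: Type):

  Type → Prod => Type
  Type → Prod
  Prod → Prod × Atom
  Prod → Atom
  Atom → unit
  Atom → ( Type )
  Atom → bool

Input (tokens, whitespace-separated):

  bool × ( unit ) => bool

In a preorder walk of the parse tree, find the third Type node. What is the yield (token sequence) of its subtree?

[Type [Prod [Prod [Atom bool]] × [Atom ( [Type [Prod [Atom unit]]] )]] => [Type [Prod [Atom bool]]]]

bool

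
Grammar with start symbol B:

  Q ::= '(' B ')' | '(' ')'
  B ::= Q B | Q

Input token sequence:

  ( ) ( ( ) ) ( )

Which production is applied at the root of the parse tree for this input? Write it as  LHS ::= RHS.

[B [Q ( )] [B [Q ( [B [Q ( )]] )] [B [Q ( )]]]]

B ::= Q B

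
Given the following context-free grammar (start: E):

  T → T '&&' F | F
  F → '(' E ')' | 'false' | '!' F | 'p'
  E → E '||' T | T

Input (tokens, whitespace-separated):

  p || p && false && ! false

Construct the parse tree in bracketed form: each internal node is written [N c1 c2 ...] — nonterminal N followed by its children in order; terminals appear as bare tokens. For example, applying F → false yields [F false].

E
E || T
T || T
F || T
p || T
p || T && F
p || T && F && F
p || F && F && F
p || p && F && F
p || p && false && F
p || p && false && ! F
p || p && false && ! false

[E [E [T [F p]]] || [T [T [T [F p]] && [F false]] && [F ! [F false]]]]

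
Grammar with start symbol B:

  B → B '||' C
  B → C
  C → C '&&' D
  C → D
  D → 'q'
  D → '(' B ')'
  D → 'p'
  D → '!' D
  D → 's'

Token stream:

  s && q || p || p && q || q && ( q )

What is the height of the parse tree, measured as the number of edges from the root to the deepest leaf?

[B [B [B [B [C [C [D s]] && [D q]]] || [C [D p]]] || [C [C [D p]] && [D q]]] || [C [C [D q]] && [D ( [B [C [D q]]] )]]]

7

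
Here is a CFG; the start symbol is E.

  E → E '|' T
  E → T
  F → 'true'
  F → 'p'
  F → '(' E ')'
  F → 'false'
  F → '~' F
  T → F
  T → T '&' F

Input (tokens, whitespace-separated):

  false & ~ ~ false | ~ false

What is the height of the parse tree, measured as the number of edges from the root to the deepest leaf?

6

[E [E [T [T [F false]] & [F ~ [F ~ [F false]]]]] | [T [F ~ [F false]]]]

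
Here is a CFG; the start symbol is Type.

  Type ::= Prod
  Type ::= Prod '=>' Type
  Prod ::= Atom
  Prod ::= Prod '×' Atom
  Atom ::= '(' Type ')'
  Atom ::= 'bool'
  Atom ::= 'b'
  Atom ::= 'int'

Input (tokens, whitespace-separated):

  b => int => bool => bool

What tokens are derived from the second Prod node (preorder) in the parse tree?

int

[Type [Prod [Atom b]] => [Type [Prod [Atom int]] => [Type [Prod [Atom bool]] => [Type [Prod [Atom bool]]]]]]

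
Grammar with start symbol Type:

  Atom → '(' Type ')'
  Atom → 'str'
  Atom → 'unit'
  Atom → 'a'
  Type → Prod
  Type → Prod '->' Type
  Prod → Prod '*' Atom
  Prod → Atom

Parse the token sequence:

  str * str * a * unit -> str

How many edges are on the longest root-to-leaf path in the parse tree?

6

[Type [Prod [Prod [Prod [Prod [Atom str]] * [Atom str]] * [Atom a]] * [Atom unit]] -> [Type [Prod [Atom str]]]]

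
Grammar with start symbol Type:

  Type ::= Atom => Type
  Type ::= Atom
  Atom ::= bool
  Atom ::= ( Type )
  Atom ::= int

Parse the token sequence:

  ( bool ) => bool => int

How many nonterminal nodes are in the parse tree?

[Type [Atom ( [Type [Atom bool]] )] => [Type [Atom bool] => [Type [Atom int]]]]

8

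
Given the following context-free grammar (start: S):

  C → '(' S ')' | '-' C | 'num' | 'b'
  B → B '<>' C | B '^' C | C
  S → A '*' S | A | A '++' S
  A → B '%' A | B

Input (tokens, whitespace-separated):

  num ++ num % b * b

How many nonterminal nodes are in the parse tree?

[S [A [B [C num]]] ++ [S [A [B [C num]] % [A [B [C b]]]] * [S [A [B [C b]]]]]]

15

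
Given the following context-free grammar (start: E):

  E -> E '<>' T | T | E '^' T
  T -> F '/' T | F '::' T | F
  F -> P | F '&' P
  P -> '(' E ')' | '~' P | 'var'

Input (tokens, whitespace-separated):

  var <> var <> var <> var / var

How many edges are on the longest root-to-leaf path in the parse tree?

[E [E [E [E [T [F [P var]]]] <> [T [F [P var]]]] <> [T [F [P var]]]] <> [T [F [P var]] / [T [F [P var]]]]]

7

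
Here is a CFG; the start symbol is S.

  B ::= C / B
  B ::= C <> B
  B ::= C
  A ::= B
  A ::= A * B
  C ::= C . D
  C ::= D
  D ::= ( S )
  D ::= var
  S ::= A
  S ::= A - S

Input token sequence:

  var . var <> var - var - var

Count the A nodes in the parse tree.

[S [A [B [C [C [D var]] . [D var]] <> [B [C [D var]]]]] - [S [A [B [C [D var]]]] - [S [A [B [C [D var]]]]]]]

3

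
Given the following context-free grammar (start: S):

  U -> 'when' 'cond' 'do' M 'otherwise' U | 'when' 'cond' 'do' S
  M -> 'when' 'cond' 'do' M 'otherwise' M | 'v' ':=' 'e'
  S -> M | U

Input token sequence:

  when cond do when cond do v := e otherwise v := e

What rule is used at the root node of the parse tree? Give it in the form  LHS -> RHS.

[S [U when cond do [S [M when cond do [M v := e] otherwise [M v := e]]]]]

S -> U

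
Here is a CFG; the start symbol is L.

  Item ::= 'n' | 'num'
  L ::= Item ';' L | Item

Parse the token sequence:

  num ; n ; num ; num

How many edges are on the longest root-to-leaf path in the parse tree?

[L [Item num] ; [L [Item n] ; [L [Item num] ; [L [Item num]]]]]

5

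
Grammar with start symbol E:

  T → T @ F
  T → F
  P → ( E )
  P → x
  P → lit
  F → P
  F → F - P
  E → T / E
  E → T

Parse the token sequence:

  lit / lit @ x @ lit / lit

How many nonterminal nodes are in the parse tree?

[E [T [F [P lit]]] / [E [T [T [T [F [P lit]]] @ [F [P x]]] @ [F [P lit]]] / [E [T [F [P lit]]]]]]

18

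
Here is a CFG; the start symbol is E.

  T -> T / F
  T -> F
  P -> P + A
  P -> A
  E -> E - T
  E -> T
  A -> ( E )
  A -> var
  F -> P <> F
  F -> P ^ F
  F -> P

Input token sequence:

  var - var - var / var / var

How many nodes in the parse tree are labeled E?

3

[E [E [E [T [F [P [A var]]]]] - [T [F [P [A var]]]]] - [T [T [T [F [P [A var]]]] / [F [P [A var]]]] / [F [P [A var]]]]]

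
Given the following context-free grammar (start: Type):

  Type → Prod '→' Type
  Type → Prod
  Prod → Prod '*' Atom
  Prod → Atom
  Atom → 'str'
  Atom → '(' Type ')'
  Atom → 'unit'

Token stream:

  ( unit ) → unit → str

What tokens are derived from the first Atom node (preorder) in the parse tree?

[Type [Prod [Atom ( [Type [Prod [Atom unit]]] )]] → [Type [Prod [Atom unit]] → [Type [Prod [Atom str]]]]]

( unit )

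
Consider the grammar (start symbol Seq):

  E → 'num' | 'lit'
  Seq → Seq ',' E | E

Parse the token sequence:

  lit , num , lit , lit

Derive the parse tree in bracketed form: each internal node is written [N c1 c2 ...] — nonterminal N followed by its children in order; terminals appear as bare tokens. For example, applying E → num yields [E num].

Seq
Seq , E
Seq , E , E
Seq , E , E , E
E , E , E , E
lit , E , E , E
lit , num , E , E
lit , num , lit , E
lit , num , lit , lit

[Seq [Seq [Seq [Seq [E lit]] , [E num]] , [E lit]] , [E lit]]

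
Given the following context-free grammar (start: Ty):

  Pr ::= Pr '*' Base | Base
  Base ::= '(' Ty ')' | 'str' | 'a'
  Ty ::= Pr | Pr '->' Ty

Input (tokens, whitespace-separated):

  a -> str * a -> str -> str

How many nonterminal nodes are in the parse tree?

[Ty [Pr [Base a]] -> [Ty [Pr [Pr [Base str]] * [Base a]] -> [Ty [Pr [Base str]] -> [Ty [Pr [Base str]]]]]]

14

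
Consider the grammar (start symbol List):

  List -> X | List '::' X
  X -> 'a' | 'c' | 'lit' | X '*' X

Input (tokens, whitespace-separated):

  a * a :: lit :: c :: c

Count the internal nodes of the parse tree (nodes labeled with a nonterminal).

10

[List [List [List [List [X [X a] * [X a]]] :: [X lit]] :: [X c]] :: [X c]]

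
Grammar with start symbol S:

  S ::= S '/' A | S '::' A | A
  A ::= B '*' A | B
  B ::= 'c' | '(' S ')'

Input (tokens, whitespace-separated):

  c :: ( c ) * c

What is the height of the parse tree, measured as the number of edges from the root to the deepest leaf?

6

[S [S [A [B c]]] :: [A [B ( [S [A [B c]]] )] * [A [B c]]]]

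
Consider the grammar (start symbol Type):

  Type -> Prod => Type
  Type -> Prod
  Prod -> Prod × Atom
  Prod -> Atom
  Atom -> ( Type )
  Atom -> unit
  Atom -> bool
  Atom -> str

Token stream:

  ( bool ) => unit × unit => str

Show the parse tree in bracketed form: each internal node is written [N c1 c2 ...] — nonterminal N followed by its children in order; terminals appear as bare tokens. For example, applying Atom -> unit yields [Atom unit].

Type
Prod => Type
Atom => Type
( Type ) => Type
( Prod ) => Type
( Atom ) => Type
( bool ) => Type
( bool ) => Prod => Type
( bool ) => Prod × Atom => Type
( bool ) => Atom × Atom => Type
( bool ) => unit × Atom => Type
( bool ) => unit × unit => Type
( bool ) => unit × unit => Prod
( bool ) => unit × unit => Atom
( bool ) => unit × unit => str

[Type [Prod [Atom ( [Type [Prod [Atom bool]]] )]] => [Type [Prod [Prod [Atom unit]] × [Atom unit]] => [Type [Prod [Atom str]]]]]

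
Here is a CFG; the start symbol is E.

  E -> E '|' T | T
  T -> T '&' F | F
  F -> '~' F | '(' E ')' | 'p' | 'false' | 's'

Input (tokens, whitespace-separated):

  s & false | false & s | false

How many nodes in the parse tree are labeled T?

[E [E [E [T [T [F s]] & [F false]]] | [T [T [F false]] & [F s]]] | [T [F false]]]

5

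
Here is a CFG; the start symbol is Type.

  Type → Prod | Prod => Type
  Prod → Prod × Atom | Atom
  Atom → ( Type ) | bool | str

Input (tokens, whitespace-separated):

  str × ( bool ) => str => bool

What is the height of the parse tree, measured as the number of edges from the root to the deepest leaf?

6

[Type [Prod [Prod [Atom str]] × [Atom ( [Type [Prod [Atom bool]]] )]] => [Type [Prod [Atom str]] => [Type [Prod [Atom bool]]]]]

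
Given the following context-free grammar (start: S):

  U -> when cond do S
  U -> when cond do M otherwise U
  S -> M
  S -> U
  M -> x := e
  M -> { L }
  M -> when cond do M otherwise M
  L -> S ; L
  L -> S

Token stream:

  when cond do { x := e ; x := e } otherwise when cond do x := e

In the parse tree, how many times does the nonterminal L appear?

[S [U when cond do [M { [L [S [M x := e]] ; [L [S [M x := e]]]] }] otherwise [U when cond do [S [M x := e]]]]]

2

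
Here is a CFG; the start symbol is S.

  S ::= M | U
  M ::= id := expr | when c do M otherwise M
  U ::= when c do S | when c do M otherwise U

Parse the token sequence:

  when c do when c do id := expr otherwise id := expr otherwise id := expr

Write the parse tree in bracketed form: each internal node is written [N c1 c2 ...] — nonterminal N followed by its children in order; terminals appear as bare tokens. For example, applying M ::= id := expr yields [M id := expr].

[S [M when c do [M when c do [M id := expr] otherwise [M id := expr]] otherwise [M id := expr]]]

S
M
when c do M otherwise M
when c do when c do M otherwise M otherwise M
when c do when c do id := expr otherwise M otherwise M
when c do when c do id := expr otherwise id := expr otherwise M
when c do when c do id := expr otherwise id := expr otherwise id := expr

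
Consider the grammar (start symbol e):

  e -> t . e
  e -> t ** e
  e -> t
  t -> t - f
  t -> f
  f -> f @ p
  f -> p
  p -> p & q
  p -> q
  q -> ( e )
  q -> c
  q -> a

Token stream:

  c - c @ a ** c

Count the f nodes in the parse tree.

4

[e [t [t [f [p [q c]]]] - [f [f [p [q c]]] @ [p [q a]]]] ** [e [t [f [p [q c]]]]]]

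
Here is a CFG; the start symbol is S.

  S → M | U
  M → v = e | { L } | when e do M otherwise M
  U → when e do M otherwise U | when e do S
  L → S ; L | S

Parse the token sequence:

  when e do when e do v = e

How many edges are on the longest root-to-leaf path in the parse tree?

[S [U when e do [S [U when e do [S [M v = e]]]]]]

6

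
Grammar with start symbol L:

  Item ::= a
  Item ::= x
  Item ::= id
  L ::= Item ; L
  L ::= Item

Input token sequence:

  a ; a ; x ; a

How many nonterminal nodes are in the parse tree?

[L [Item a] ; [L [Item a] ; [L [Item x] ; [L [Item a]]]]]

8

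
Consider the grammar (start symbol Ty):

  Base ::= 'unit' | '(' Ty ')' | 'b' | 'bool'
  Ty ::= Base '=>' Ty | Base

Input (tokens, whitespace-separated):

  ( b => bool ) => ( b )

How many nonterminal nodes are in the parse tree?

[Ty [Base ( [Ty [Base b] => [Ty [Base bool]]] )] => [Ty [Base ( [Ty [Base b]] )]]]

10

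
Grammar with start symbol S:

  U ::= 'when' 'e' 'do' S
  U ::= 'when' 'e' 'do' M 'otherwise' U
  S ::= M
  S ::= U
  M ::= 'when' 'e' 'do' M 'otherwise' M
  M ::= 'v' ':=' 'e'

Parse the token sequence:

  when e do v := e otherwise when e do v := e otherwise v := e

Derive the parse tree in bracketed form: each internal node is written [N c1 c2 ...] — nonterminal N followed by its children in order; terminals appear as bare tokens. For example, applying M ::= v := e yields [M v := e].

[S [M when e do [M v := e] otherwise [M when e do [M v := e] otherwise [M v := e]]]]

S
M
when e do M otherwise M
when e do v := e otherwise M
when e do v := e otherwise when e do M otherwise M
when e do v := e otherwise when e do v := e otherwise M
when e do v := e otherwise when e do v := e otherwise v := e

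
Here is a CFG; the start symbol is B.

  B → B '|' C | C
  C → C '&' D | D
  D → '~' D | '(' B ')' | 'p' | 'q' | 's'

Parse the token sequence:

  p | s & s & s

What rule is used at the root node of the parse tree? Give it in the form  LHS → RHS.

[B [B [C [D p]]] | [C [C [C [D s]] & [D s]] & [D s]]]

B → B '|' C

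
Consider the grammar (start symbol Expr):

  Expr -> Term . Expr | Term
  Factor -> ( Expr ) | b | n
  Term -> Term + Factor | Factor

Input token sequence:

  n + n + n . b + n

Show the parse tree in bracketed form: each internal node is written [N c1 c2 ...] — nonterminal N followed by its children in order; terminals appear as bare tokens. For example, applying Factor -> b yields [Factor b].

Expr
Term . Expr
Term + Factor . Expr
Term + Factor + Factor . Expr
Factor + Factor + Factor . Expr
n + Factor + Factor . Expr
n + n + Factor . Expr
n + n + n . Expr
n + n + n . Term
n + n + n . Term + Factor
n + n + n . Factor + Factor
n + n + n . b + Factor
n + n + n . b + n

[Expr [Term [Term [Term [Factor n]] + [Factor n]] + [Factor n]] . [Expr [Term [Term [Factor b]] + [Factor n]]]]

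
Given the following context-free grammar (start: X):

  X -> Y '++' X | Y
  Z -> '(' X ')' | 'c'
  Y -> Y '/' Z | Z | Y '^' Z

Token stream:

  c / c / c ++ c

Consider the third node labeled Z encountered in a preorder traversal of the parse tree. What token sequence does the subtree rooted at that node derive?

c

[X [Y [Y [Y [Z c]] / [Z c]] / [Z c]] ++ [X [Y [Z c]]]]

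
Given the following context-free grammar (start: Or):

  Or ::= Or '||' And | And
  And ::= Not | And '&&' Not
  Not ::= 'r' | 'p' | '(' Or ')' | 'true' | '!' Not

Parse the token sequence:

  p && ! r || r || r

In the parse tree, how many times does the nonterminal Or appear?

3

[Or [Or [Or [And [And [Not p]] && [Not ! [Not r]]]] || [And [Not r]]] || [And [Not r]]]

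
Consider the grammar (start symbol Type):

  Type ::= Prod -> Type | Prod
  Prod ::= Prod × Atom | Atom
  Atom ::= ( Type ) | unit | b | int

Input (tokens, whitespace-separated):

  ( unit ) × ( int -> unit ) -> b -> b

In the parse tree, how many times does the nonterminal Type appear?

[Type [Prod [Prod [Atom ( [Type [Prod [Atom unit]]] )]] × [Atom ( [Type [Prod [Atom int]] -> [Type [Prod [Atom unit]]]] )]] -> [Type [Prod [Atom b]] -> [Type [Prod [Atom b]]]]]

6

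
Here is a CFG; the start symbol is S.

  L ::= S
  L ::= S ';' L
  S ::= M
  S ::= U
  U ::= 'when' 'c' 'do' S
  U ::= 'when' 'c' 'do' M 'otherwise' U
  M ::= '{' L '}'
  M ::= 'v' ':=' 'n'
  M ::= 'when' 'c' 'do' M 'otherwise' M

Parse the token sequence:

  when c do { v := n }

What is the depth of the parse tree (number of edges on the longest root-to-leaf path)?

7

[S [U when c do [S [M { [L [S [M v := n]]] }]]]]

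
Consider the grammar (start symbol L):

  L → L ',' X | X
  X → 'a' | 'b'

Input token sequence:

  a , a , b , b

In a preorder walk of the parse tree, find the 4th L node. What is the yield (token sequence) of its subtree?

a

[L [L [L [L [X a]] , [X a]] , [X b]] , [X b]]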